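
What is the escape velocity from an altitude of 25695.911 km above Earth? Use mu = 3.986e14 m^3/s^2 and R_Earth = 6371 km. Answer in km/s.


r = 6371.0 + 25695.911 = 32066.9110 km = 3.2066911e+07 m
v_esc = sqrt(2*mu/r) = sqrt(2*3.986e14 / 3.2066911e+07)
v_esc = 4986.0322 m/s = 4.9860 km/s

4.9860 km/s


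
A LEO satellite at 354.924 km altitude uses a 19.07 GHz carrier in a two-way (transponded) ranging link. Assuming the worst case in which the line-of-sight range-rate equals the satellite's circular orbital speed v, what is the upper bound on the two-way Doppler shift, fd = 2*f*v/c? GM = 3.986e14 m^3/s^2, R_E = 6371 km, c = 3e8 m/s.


r = 6.725924e+06 m
v = sqrt(mu/r) = 7698.2617 m/s (worst-case radial velocity)
f = 19.07 GHz = 1.907e+10 Hz
fd = 2*f*v/c = 2*1.907e+10*7698.2617/3.0e+08
fd = 978705.6677 Hz

978705.6677 Hz


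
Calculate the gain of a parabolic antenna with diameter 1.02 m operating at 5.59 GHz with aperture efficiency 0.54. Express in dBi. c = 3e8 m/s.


lambda = c/f = 3e8 / 5.59e+09 = 0.05366726 m
G = eta*(pi*D/lambda)^2 = 0.54*(pi*1.02/0.05366726)^2
G = 1925.1960 (linear)
G = 10*log10(1925.1960) = 32.8447 dBi

32.8447 dBi


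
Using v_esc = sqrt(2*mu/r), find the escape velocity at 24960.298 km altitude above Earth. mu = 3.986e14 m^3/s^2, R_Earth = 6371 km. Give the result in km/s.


r = 6371.0 + 24960.298 = 31331.2980 km = 3.1331298e+07 m
v_esc = sqrt(2*mu/r) = sqrt(2*3.986e14 / 3.1331298e+07)
v_esc = 5044.2250 m/s = 5.0442 km/s

5.0442 km/s


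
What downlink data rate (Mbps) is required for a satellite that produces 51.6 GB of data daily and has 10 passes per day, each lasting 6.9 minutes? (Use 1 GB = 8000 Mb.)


total contact time = 10 * 6.9 * 60 = 4140.0000 s
data = 51.6 GB = 412800.0000 Mb
rate = 412800.0000 / 4140.0000 = 99.7101 Mbps

99.7101 Mbps


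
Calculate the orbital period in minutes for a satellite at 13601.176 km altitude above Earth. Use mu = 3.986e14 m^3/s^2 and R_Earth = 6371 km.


r = 19972.1760 km = 1.9972176e+07 m
T = 2*pi*sqrt(r^3/mu) = 2*pi*sqrt(7.9666576e+21 / 3.986e14)
T = 28089.8421 s = 468.1640 min

468.1640 minutes


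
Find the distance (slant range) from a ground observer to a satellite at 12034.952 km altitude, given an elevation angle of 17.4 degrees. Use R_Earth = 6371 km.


h = 12034.952 km, el = 17.4 deg
d = -R_E*sin(el) + sqrt((R_E*sin(el))^2 + 2*R_E*h + h^2)
d = -6371.0000*sin(0.3036873) + sqrt((6371.0000*0.2990408)^2 + 2*6371.0000*12034.952 + 12034.952^2)
d = 15467.7548 km

15467.7548 km


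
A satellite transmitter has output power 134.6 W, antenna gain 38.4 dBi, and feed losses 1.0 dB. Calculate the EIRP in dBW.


Pt = 134.6 W = 21.2905 dBW
EIRP = Pt_dBW + Gt - losses = 21.2905 + 38.4 - 1.0 = 58.6905 dBW

58.6905 dBW


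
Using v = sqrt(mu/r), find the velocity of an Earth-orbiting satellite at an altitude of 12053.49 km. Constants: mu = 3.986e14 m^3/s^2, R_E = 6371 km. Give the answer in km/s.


r = R_E + alt = 6371.0 + 12053.49 = 18424.4900 km = 1.842449e+07 m
v = sqrt(mu/r) = sqrt(3.986e14 / 1.842449e+07) = 4651.2631 m/s = 4.6513 km/s

4.6513 km/s


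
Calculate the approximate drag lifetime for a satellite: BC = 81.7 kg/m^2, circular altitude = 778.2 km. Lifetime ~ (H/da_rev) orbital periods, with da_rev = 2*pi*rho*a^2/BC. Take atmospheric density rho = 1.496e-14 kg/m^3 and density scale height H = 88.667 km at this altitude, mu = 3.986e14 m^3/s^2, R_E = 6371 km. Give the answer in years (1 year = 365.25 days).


a = R_E + alt = 7149.2000 km = 7.1492e+06 m
da_rev = 2*pi*rho*a^2/BC = 2*pi*1.496e-14*(7.1492e+06)^2/81.7 = 0.058803652 m per revolution
N = H/da_rev = 88667.0000 m / 0.058803652 m = 1.5078485e+06 revolutions
P = 2*pi*sqrt(a^3/mu) = 6015.8554 s
lifetime = N*P = 1.5078485e+06 * 6015.8554 = 9.0709987e+09 s = 104988.4115 days
years = 104988.4115 / 365.25 = 287.4426 years

287.4426 years


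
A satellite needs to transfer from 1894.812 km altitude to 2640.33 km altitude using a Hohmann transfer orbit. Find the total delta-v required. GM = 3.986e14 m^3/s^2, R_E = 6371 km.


r1 = 8265.8120 km = 8.265812e+06 m
r2 = 9011.3300 km = 9.01133e+06 m
dv1 = sqrt(mu/r1)*(sqrt(2*r2/(r1+r2)) - 1) = 148.2420 m/s
dv2 = sqrt(mu/r2)*(1 - sqrt(2*r1/(r1+r2))) = 145.0752 m/s
total dv = |dv1| + |dv2| = 148.2420 + 145.0752 = 293.3171 m/s = 0.2933171 km/s

0.2933 km/s


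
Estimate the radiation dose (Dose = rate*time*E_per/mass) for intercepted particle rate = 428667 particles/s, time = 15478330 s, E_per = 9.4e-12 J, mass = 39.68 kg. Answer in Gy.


Total energy deposited = rate * time * E_per
  = 428667 * 15478330 * 9.4e-12 = 62.3695 J
Dose = E_total / mass = 62.3695 / 39.68
Dose = 1.5718 Gy

1.5718 Gy


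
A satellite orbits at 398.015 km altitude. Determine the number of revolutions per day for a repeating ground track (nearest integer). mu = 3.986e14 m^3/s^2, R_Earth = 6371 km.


r = 6.769015e+06 m
T = 2*pi*sqrt(r^3/mu) = 5542.4200 s = 92.3737 min
revs/day = 1440 / 92.3737 = 15.5889
Rounded: 16 revolutions per day

16 revolutions per day


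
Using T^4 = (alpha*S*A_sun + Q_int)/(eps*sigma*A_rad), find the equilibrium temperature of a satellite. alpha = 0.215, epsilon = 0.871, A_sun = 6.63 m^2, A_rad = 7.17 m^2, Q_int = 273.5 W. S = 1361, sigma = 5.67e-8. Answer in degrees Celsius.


Numerator = alpha*S*A_sun + Q_int = 0.215*1361*6.63 + 273.5 = 2213.5374 W
Denominator = eps*sigma*A_rad = 0.871*5.67e-8*7.17 = 3.5409547e-07 W/K^4
T^4 = 6.2512448e+09 K^4
T = 281.1847 K = 8.0347 C

8.0347 degrees Celsius


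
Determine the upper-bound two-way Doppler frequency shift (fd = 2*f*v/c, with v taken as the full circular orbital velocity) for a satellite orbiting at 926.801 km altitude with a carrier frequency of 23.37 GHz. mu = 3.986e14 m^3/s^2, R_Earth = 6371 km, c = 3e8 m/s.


r = 7.297801e+06 m
v = sqrt(mu/r) = 7390.4799 m/s (worst-case radial velocity)
f = 23.37 GHz = 2.337e+10 Hz
fd = 2*f*v/c = 2*2.337e+10*7390.4799/3.0e+08
fd = 1.1514368e+06 Hz

1.1514e+06 Hz


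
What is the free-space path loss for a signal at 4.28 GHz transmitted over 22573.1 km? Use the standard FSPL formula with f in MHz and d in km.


f = 4.28 GHz = 4280.0000 MHz
d = 22573.1 km
FSPL = 32.44 + 20*log10(4280.0000) + 20*log10(22573.1)
FSPL = 32.44 + 72.6289 + 87.0718
FSPL = 192.1407 dB

192.1407 dB


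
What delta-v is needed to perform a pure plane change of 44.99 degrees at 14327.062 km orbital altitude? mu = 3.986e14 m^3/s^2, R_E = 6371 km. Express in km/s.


r = 20698.0620 km = 2.0698062e+07 m
V = sqrt(mu/r) = 4388.3757 m/s
di = 44.99 deg = 0.7852236 rad
dV = 2*V*sin(di/2) = 2*4388.3757*sin(0.3926118)
dV = 3358.0098 m/s = 3.3580 km/s

3.3580 km/s


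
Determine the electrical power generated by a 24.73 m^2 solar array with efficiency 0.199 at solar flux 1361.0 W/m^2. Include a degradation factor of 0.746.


P = area * eta * S * degradation
P = 24.73 * 0.199 * 1361.0 * 0.746
P = 4996.5950 W

4996.5950 W


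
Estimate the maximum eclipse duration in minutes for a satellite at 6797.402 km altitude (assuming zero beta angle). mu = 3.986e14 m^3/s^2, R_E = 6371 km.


r = 13168.4020 km
T = 250.6453 min
Eclipse fraction = arcsin(R_E/r)/pi = arcsin(6371.0000/13168.4020)/pi
= arcsin(0.4838097)/pi = 0.1607473
Eclipse duration = 0.1607473 * 250.6453 = 40.2906 min

40.2906 minutes


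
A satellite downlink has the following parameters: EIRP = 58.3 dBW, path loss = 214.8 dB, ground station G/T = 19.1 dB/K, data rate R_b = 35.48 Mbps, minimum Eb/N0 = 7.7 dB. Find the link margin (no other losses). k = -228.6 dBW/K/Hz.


C/N0 = EIRP - FSPL + G/T - k = 58.3 - 214.8 + 19.1 - (-228.6)
C/N0 = 91.2000 dB-Hz
R_b = 35.48 Mbps = 3.548e+07 bps -> 10*log10(R_b) = 75.4998 dB-Hz
Eb/N0 = C/N0 - 10*log10(R_b) = 91.2000 - 75.4998 = 15.7002 dB
Margin = Eb/N0 - Eb/N0_req = 15.7002 - 7.7 = 8.0002 dB (link closes)

8.0002 dB


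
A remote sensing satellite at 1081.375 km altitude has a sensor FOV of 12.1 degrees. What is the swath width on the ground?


FOV = 12.1 deg = 0.2111848 rad
swath = 2 * alt * tan(FOV/2) = 2 * 1081.375 * tan(0.1055924)
swath = 2 * 1081.375 * 0.1059866
swath = 229.2226 km

229.2226 km


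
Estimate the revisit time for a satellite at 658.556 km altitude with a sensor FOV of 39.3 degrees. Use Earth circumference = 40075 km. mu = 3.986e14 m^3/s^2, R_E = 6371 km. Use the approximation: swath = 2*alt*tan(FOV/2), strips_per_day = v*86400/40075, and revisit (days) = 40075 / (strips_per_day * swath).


swath = 2*658.556*tan(0.3429572) = 470.2980 km
v = sqrt(mu/r) = 7530.1686 m/s = 7.5302 km/s
strips/day = v*86400/40075 = 7.5302*86400/40075 = 16.2347
coverage/day = strips * swath = 16.2347 * 470.2980 = 7635.1587 km
revisit = 40075 / 7635.1587 = 5.2487 days

5.2487 days


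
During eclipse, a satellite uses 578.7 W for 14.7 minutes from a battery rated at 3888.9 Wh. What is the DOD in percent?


E_used = P * t / 60 = 578.7 * 14.7 / 60 = 141.7815 Wh
DOD = E_used / E_total * 100 = 141.7815 / 3888.9 * 100
DOD = 3.6458 %

3.6458 %


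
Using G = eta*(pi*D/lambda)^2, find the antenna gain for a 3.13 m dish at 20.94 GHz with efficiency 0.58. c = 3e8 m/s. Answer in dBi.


lambda = c/f = 3e8 / 2.094e+10 = 0.01432665 m
G = eta*(pi*D/lambda)^2 = 0.58*(pi*3.13/0.01432665)^2
G = 273229.2936 (linear)
G = 10*log10(273229.2936) = 54.3653 dBi

54.3653 dBi


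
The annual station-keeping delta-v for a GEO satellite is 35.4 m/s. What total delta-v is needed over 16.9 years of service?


dV = rate * years = 35.4 * 16.9
dV = 598.2600 m/s

598.2600 m/s


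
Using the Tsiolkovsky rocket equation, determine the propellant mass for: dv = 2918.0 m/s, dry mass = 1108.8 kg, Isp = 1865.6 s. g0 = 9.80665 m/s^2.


ve = Isp * g0 = 1865.6 * 9.80665 = 18295.286240 m/s
mass ratio = exp(dv/ve) = exp(2918.0/18295.286240) = 1.17291797
m_prop = m_dry * (mr - 1) = 1108.8 * (1.17291797 - 1)
m_prop = 191.7314 kg

191.7314 kg


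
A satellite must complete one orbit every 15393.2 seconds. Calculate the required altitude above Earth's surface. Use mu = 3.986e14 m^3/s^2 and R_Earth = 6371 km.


T = 15393.2 s
r = (mu*T^2/(4*pi^2))^(1/3) = (3.986e14 * 15393.2^2 / (4*pi^2))^(1/3)
r = 1.3374528e+07 m = 13374.5279 km
alt = r - R_E = 13374.5279 - 6371 = 7003.5279 km

7003.5279 km


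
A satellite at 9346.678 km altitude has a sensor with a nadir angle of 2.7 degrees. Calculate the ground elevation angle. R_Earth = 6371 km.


r = R_E + alt = 15717.6780 km
Law of sines in the satellite / Earth-center / ground-point triangle:
  sin(nadir)/R_E = sin(90 + el)/r  =>  cos(el) = (r/R_E)*sin(nadir)
cos(el) = (15717.6780 / 6371.0000) * sin(2.7 deg) = 0.1162147
el = arccos(0.1162147) = 83.3263 deg
(Earth-central angle = 90 - nadir - el = 3.9737 deg)

83.3263 degrees


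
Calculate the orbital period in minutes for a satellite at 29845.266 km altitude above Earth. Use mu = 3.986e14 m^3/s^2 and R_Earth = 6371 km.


r = 36216.2660 km = 3.6216266e+07 m
T = 2*pi*sqrt(r^3/mu) = 2*pi*sqrt(4.7501904e+22 / 3.986e14)
T = 68590.9358 s = 1143.1823 min

1143.1823 minutes


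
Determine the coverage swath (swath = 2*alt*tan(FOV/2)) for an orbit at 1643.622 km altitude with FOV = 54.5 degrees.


FOV = 54.5 deg = 0.9512044 rad
swath = 2 * alt * tan(FOV/2) = 2 * 1643.622 * tan(0.4756022)
swath = 2 * 1643.622 * 0.5150338
swath = 1693.0419 km

1693.0419 km


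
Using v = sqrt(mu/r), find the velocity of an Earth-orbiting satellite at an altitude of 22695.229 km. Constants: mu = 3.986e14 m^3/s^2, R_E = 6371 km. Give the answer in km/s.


r = R_E + alt = 6371.0 + 22695.229 = 29066.2290 km = 2.9066229e+07 m
v = sqrt(mu/r) = sqrt(3.986e14 / 2.9066229e+07) = 3703.1756 m/s = 3.7032 km/s

3.7032 km/s


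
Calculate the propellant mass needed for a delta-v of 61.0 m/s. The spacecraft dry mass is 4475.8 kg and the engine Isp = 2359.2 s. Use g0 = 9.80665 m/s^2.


ve = Isp * g0 = 2359.2 * 9.80665 = 23135.848680 m/s
mass ratio = exp(dv/ve) = exp(61.0/23135.848680) = 1.00264008
m_prop = m_dry * (mr - 1) = 4475.8 * (1.00264008 - 1)
m_prop = 11.8165 kg

11.8165 kg


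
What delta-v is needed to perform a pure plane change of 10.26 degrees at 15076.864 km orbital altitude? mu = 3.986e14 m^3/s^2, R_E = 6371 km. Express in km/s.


r = 21447.8640 km = 2.1447864e+07 m
V = sqrt(mu/r) = 4310.9861 m/s
di = 10.26 deg = 0.1790708 rad
dV = 2*V*sin(di/2) = 2*4310.9861*sin(0.08953539)
dV = 770.9406 m/s = 0.7709406 km/s

0.7709 km/s


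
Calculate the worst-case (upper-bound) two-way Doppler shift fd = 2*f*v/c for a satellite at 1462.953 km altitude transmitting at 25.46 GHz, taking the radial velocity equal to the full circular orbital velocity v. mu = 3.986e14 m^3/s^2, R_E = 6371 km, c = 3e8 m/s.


r = 7.833953e+06 m
v = sqrt(mu/r) = 7133.0976 m/s (worst-case radial velocity)
f = 25.46 GHz = 2.546e+10 Hz
fd = 2*f*v/c = 2*2.546e+10*7133.0976/3.0e+08
fd = 1.2107244e+06 Hz

1.2107e+06 Hz


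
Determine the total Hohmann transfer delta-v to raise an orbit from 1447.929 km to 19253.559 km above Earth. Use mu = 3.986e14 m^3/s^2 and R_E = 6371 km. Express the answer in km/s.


r1 = 7818.9290 km = 7.818929e+06 m
r2 = 25624.5590 km = 2.5624559e+07 m
dv1 = sqrt(mu/r1)*(sqrt(2*r2/(r1+r2)) - 1) = 1698.6312 m/s
dv2 = sqrt(mu/r2)*(1 - sqrt(2*r1/(r1+r2))) = 1247.0797 m/s
total dv = |dv1| + |dv2| = 1698.6312 + 1247.0797 = 2945.7108 m/s = 2.9457 km/s

2.9457 km/s


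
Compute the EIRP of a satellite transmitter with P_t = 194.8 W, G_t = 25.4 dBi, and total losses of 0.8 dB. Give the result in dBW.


Pt = 194.8 W = 22.8959 dBW
EIRP = Pt_dBW + Gt - losses = 22.8959 + 25.4 - 0.8 = 47.4959 dBW

47.4959 dBW


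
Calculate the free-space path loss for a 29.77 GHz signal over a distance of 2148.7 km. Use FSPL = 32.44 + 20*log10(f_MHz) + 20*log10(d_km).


f = 29.77 GHz = 29770.0000 MHz
d = 2148.7 km
FSPL = 32.44 + 20*log10(29770.0000) + 20*log10(2148.7)
FSPL = 32.44 + 89.4756 + 66.6435
FSPL = 188.5591 dB

188.5591 dB


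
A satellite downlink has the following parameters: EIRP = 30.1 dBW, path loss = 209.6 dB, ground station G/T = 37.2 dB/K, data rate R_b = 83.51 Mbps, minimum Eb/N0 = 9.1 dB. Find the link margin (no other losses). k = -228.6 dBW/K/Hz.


C/N0 = EIRP - FSPL + G/T - k = 30.1 - 209.6 + 37.2 - (-228.6)
C/N0 = 86.3000 dB-Hz
R_b = 83.51 Mbps = 8.351e+07 bps -> 10*log10(R_b) = 79.2174 dB-Hz
Eb/N0 = C/N0 - 10*log10(R_b) = 86.3000 - 79.2174 = 7.0826 dB
Margin = Eb/N0 - Eb/N0_req = 7.0826 - 9.1 = -2.0174 dB (negative margin: link does not close)

-2.0174 dB


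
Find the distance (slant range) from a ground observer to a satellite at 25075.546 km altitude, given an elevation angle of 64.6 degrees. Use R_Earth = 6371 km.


h = 25075.546 km, el = 64.6 deg
d = -R_E*sin(el) + sqrt((R_E*sin(el))^2 + 2*R_E*h + h^2)
d = -6371.0000*sin(1.1275) + sqrt((6371.0000*0.9033353)^2 + 2*6371.0000*25075.546 + 25075.546^2)
d = 25572.4322 km

25572.4322 km


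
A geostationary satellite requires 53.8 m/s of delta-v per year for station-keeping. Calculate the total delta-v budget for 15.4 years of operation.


dV = rate * years = 53.8 * 15.4
dV = 828.5200 m/s

828.5200 m/s


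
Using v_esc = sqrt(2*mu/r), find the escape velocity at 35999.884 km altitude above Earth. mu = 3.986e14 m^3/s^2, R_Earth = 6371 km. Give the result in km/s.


r = 6371.0 + 35999.884 = 42370.8840 km = 4.2370884e+07 m
v_esc = sqrt(2*mu/r) = sqrt(2*3.986e14 / 4.2370884e+07)
v_esc = 4337.6038 m/s = 4.3376 km/s

4.3376 km/s


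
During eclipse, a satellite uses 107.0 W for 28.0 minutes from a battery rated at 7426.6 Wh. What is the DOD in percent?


E_used = P * t / 60 = 107.0 * 28.0 / 60 = 49.9333 Wh
DOD = E_used / E_total * 100 = 49.9333 / 7426.6 * 100
DOD = 0.6723579 %

0.6724 %


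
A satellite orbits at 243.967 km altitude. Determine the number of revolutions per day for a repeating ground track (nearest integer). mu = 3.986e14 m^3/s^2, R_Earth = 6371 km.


r = 6.614967e+06 m
T = 2*pi*sqrt(r^3/mu) = 5354.3005 s = 89.2383 min
revs/day = 1440 / 89.2383 = 16.1366
Rounded: 16 revolutions per day

16 revolutions per day


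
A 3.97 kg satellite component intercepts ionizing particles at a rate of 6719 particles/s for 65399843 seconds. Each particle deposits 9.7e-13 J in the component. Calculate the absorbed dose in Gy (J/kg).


Total energy deposited = rate * time * E_per
  = 6719 * 65399843 * 9.7e-13 = 0.4262389 J
Dose = E_total / mass = 0.4262389 / 3.97
Dose = 0.107365 Gy

0.1074 Gy


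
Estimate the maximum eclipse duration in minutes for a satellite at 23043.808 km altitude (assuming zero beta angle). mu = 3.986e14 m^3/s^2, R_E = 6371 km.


r = 29414.8080 km
T = 836.7756 min
Eclipse fraction = arcsin(R_E/r)/pi = arcsin(6371.0000/29414.8080)/pi
= arcsin(0.2165916)/pi = 0.06949399
Eclipse duration = 0.06949399 * 836.7756 = 58.1509 min

58.1509 minutes


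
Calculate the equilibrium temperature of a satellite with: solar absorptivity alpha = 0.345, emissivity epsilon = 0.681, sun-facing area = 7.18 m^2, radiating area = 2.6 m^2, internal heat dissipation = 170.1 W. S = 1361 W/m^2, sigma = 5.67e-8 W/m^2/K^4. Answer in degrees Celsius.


Numerator = alpha*S*A_sun + Q_int = 0.345*1361*7.18 + 170.1 = 3541.4331 W
Denominator = eps*sigma*A_rad = 0.681*5.67e-8*2.6 = 1.0039302e-07 W/K^4
T^4 = 3.527569e+10 K^4
T = 433.3800 K = 160.2300 C

160.2300 degrees Celsius


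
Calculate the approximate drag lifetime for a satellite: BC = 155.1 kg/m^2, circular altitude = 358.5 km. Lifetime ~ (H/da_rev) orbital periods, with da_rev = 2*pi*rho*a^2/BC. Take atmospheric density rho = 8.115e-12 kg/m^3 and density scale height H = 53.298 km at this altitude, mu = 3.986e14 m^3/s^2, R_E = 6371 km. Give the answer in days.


a = R_E + alt = 6729.5000 km = 6.7295e+06 m
da_rev = 2*pi*rho*a^2/BC = 2*pi*8.115e-12*(6.7295e+06)^2/155.1 = 14.887514 m per revolution
N = H/da_rev = 53298.0000 m / 14.887514 m = 3580.0470 revolutions
P = 2*pi*sqrt(a^3/mu) = 5493.9590 s
lifetime = N*P = 3580.0470 * 5493.9590 = 1.9668631e+07 s = 227.6462 days

227.6462 days


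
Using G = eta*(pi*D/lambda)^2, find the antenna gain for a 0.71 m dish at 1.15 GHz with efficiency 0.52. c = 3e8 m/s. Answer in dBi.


lambda = c/f = 3e8 / 1.15e+09 = 0.2608696 m
G = eta*(pi*D/lambda)^2 = 0.52*(pi*0.71/0.2608696)^2
G = 38.0166 (linear)
G = 10*log10(38.0166) = 15.7997 dBi

15.7997 dBi


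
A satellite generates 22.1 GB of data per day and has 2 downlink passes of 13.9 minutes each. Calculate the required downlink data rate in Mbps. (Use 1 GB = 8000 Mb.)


total contact time = 2 * 13.9 * 60 = 1668.0000 s
data = 22.1 GB = 176800.0000 Mb
rate = 176800.0000 / 1668.0000 = 105.9952 Mbps

105.9952 Mbps


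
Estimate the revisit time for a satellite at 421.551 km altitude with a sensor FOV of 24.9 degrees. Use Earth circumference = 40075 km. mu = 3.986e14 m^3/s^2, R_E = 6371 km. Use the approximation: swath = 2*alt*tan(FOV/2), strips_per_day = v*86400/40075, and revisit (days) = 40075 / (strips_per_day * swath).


swath = 2*421.551*tan(0.2172935) = 186.1395 km
v = sqrt(mu/r) = 7660.4132 m/s = 7.6604 km/s
strips/day = v*86400/40075 = 7.6604*86400/40075 = 16.5155
coverage/day = strips * swath = 16.5155 * 186.1395 = 3074.1910 km
revisit = 40075 / 3074.1910 = 13.0359 days

13.0359 days


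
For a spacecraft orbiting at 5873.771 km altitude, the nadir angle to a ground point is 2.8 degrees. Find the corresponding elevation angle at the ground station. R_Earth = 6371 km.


r = R_E + alt = 12244.7710 km
Law of sines in the satellite / Earth-center / ground-point triangle:
  sin(nadir)/R_E = sin(90 + el)/r  =>  cos(el) = (r/R_E)*sin(nadir)
cos(el) = (12244.7710 / 6371.0000) * sin(2.8 deg) = 0.09388703
el = arccos(0.09388703) = 84.6127 deg
(Earth-central angle = 90 - nadir - el = 2.5873 deg)

84.6127 degrees


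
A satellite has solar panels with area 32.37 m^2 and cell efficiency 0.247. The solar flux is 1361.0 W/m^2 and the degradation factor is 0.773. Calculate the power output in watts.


P = area * eta * S * degradation
P = 32.37 * 0.247 * 1361.0 * 0.773
P = 8411.5740 W

8411.5740 W


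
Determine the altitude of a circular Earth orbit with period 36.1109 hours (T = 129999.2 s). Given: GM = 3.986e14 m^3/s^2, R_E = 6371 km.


T = 129999.2 s
r = (mu*T^2/(4*pi^2))^(1/3) = (3.986e14 * 129999.2^2 / (4*pi^2))^(1/3)
r = 5.5465079e+07 m = 55465.0794 km
alt = r - R_E = 55465.0794 - 6371 = 49094.0794 km

49094.0794 km


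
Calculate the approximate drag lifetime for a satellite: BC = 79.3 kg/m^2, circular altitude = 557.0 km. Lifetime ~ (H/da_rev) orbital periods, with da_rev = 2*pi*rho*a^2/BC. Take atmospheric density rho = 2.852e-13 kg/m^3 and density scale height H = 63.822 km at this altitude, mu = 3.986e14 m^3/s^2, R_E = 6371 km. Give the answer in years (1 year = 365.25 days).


a = R_E + alt = 6928.0000 km = 6.928e+06 m
da_rev = 2*pi*rho*a^2/BC = 2*pi*2.852e-13*(6.928e+06)^2/79.3 = 1.084606 m per revolution
N = H/da_rev = 63822.0000 m / 1.084606 m = 58843.4936 revolutions
P = 2*pi*sqrt(a^3/mu) = 5738.8258 s
lifetime = N*P = 58843.4936 * 5738.8258 = 3.3769256e+08 s = 3908.4787 days
years = 3908.4787 / 365.25 = 10.7008 years

10.7008 years


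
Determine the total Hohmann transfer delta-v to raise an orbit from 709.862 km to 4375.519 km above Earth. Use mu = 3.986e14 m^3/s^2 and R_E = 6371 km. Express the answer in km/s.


r1 = 7080.8620 km = 7.080862e+06 m
r2 = 10746.5190 km = 1.0746519e+07 m
dv1 = sqrt(mu/r1)*(sqrt(2*r2/(r1+r2)) - 1) = 735.3311 m/s
dv2 = sqrt(mu/r2)*(1 - sqrt(2*r1/(r1+r2))) = 662.1298 m/s
total dv = |dv1| + |dv2| = 735.3311 + 662.1298 = 1397.4609 m/s = 1.3975 km/s

1.3975 km/s


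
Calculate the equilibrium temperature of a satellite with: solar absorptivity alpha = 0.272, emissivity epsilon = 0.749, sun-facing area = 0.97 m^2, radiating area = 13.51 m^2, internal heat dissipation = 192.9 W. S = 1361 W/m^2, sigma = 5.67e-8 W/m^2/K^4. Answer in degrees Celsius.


Numerator = alpha*S*A_sun + Q_int = 0.272*1361*0.97 + 192.9 = 551.9862 W
Denominator = eps*sigma*A_rad = 0.749*5.67e-8*13.51 = 5.7374673e-07 W/K^4
T^4 = 9.62073e+08 K^4
T = 176.1173 K = -97.0327 C

-97.0327 degrees Celsius


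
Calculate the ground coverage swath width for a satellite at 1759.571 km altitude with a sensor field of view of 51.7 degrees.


FOV = 51.7 deg = 0.9023352 rad
swath = 2 * alt * tan(FOV/2) = 2 * 1759.571 * tan(0.4511676)
swath = 2 * 1759.571 * 0.4844959
swath = 1705.0100 km

1705.0100 km


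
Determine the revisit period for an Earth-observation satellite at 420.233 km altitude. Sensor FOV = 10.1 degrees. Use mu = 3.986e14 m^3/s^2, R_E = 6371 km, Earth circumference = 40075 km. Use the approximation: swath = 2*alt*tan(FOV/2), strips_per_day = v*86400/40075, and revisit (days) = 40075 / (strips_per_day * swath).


swath = 2*420.233*tan(0.08813913) = 74.2704 km
v = sqrt(mu/r) = 7661.1565 m/s = 7.6612 km/s
strips/day = v*86400/40075 = 7.6612*86400/40075 = 16.5171
coverage/day = strips * swath = 16.5171 * 74.2704 = 1226.7331 km
revisit = 40075 / 1226.7331 = 32.6681 days

32.6681 days


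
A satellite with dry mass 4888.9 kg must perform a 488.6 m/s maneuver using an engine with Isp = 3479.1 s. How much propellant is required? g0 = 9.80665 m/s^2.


ve = Isp * g0 = 3479.1 * 9.80665 = 34118.316015 m/s
mass ratio = exp(dv/ve) = exp(488.6/34118.316015) = 1.01442379
m_prop = m_dry * (mr - 1) = 4888.9 * (1.01442379 - 1)
m_prop = 70.5165 kg

70.5165 kg


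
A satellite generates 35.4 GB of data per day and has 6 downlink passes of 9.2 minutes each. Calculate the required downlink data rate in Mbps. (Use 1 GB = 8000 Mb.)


total contact time = 6 * 9.2 * 60 = 3312.0000 s
data = 35.4 GB = 283200.0000 Mb
rate = 283200.0000 / 3312.0000 = 85.5072 Mbps

85.5072 Mbps


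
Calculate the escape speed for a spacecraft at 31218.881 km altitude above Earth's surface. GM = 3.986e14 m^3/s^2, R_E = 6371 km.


r = 6371.0 + 31218.881 = 37589.8810 km = 3.7589881e+07 m
v_esc = sqrt(2*mu/r) = sqrt(2*3.986e14 / 3.7589881e+07)
v_esc = 4605.1965 m/s = 4.6052 km/s

4.6052 km/s


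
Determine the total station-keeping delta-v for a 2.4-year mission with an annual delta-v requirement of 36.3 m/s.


dV = rate * years = 36.3 * 2.4
dV = 87.1200 m/s

87.1200 m/s


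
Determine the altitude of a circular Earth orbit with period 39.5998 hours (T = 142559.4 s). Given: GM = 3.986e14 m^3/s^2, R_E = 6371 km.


T = 142559.4 s
r = (mu*T^2/(4*pi^2))^(1/3) = (3.986e14 * 142559.4^2 / (4*pi^2))^(1/3)
r = 5.8982489e+07 m = 58982.4885 km
alt = r - R_E = 58982.4885 - 6371 = 52611.4885 km

52611.4885 km


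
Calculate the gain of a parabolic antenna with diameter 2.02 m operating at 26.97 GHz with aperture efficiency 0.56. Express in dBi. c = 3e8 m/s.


lambda = c/f = 3e8 / 2.697e+10 = 0.01112347 m
G = eta*(pi*D/lambda)^2 = 0.56*(pi*2.02/0.01112347)^2
G = 182267.7761 (linear)
G = 10*log10(182267.7761) = 52.6071 dBi

52.6071 dBi


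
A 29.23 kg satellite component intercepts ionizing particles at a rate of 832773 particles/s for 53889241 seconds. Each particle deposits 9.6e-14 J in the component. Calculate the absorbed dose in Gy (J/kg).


Total energy deposited = rate * time * E_per
  = 832773 * 53889241 * 9.6e-14 = 4.3082 J
Dose = E_total / mass = 4.3082 / 29.23
Dose = 0.1473911 Gy

0.1474 Gy


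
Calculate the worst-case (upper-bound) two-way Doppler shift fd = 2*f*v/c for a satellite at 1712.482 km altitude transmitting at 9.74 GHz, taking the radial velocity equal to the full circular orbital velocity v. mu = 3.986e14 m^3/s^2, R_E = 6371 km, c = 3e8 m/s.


r = 8.083482e+06 m
v = sqrt(mu/r) = 7022.1388 m/s (worst-case radial velocity)
f = 9.74 GHz = 9.74e+09 Hz
fd = 2*f*v/c = 2*9.74e+09*7022.1388/3.0e+08
fd = 455970.8793 Hz

455970.8793 Hz


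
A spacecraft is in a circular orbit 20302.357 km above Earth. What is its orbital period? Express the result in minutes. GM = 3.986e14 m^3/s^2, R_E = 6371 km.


r = 26673.3570 km = 2.6673357e+07 m
T = 2*pi*sqrt(r^3/mu) = 2*pi*sqrt(1.8977239e+22 / 3.986e14)
T = 43353.8567 s = 722.5643 min

722.5643 minutes


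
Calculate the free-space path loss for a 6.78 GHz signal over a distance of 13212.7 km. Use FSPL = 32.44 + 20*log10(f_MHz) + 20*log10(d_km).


f = 6.78 GHz = 6780.0000 MHz
d = 13212.7 km
FSPL = 32.44 + 20*log10(6780.0000) + 20*log10(13212.7)
FSPL = 32.44 + 76.6246 + 82.4198
FSPL = 191.4844 dB

191.4844 dB


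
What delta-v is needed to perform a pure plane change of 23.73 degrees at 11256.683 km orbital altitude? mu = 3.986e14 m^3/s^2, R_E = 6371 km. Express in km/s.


r = 17627.6830 km = 1.7627683e+07 m
V = sqrt(mu/r) = 4755.2246 m/s
di = 23.73 deg = 0.4141666 rad
dV = 2*V*sin(di/2) = 2*4755.2246*sin(0.2070833)
dV = 1955.4093 m/s = 1.9554 km/s

1.9554 km/s


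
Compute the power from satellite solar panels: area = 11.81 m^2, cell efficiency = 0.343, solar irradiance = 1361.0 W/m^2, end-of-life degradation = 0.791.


P = area * eta * S * degradation
P = 11.81 * 0.343 * 1361.0 * 0.791
P = 4360.9251 W

4360.9251 W


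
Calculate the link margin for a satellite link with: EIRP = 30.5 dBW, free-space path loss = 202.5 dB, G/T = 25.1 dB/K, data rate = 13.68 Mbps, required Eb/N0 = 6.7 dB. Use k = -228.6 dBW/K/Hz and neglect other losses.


C/N0 = EIRP - FSPL + G/T - k = 30.5 - 202.5 + 25.1 - (-228.6)
C/N0 = 81.7000 dB-Hz
R_b = 13.68 Mbps = 1.368e+07 bps -> 10*log10(R_b) = 71.3609 dB-Hz
Eb/N0 = C/N0 - 10*log10(R_b) = 81.7000 - 71.3609 = 10.3391 dB
Margin = Eb/N0 - Eb/N0_req = 10.3391 - 6.7 = 3.6391 dB (link closes)

3.6391 dB


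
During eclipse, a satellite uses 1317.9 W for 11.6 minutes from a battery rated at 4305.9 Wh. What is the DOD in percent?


E_used = P * t / 60 = 1317.9 * 11.6 / 60 = 254.7940 Wh
DOD = E_used / E_total * 100 = 254.7940 / 4305.9 * 100
DOD = 5.9173 %

5.9173 %


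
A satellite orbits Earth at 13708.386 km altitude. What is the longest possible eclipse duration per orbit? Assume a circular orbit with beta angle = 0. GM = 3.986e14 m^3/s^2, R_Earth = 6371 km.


r = 20079.3860 km
T = 471.9387 min
Eclipse fraction = arcsin(R_E/r)/pi = arcsin(6371.0000/20079.3860)/pi
= arcsin(0.3172906)/pi = 0.1027731
Eclipse duration = 0.1027731 * 471.9387 = 48.5026 min

48.5026 minutes


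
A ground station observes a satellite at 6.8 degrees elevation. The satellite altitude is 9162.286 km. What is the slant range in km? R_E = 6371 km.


h = 9162.286 km, el = 6.8 deg
d = -R_E*sin(el) + sqrt((R_E*sin(el))^2 + 2*R_E*h + h^2)
d = -6371.0000*sin(0.1186824) + sqrt((6371.0000*0.118404)^2 + 2*6371.0000*9162.286 + 9162.286^2)
d = 13432.3456 km

13432.3456 km


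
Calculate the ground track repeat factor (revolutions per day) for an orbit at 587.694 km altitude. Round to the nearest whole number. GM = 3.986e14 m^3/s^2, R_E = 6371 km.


r = 6.958694e+06 m
T = 2*pi*sqrt(r^3/mu) = 5777.0062 s = 96.2834 min
revs/day = 1440 / 96.2834 = 14.9558
Rounded: 15 revolutions per day

15 revolutions per day


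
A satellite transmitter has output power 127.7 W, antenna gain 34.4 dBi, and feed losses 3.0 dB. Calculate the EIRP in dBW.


Pt = 127.7 W = 21.0619 dBW
EIRP = Pt_dBW + Gt - losses = 21.0619 + 34.4 - 3.0 = 52.4619 dBW

52.4619 dBW


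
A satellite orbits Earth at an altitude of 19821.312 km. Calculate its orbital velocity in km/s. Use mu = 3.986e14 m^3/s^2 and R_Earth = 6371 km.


r = R_E + alt = 6371.0 + 19821.312 = 26192.3120 km = 2.6192312e+07 m
v = sqrt(mu/r) = sqrt(3.986e14 / 2.6192312e+07) = 3901.0519 m/s = 3.9011 km/s

3.9011 km/s


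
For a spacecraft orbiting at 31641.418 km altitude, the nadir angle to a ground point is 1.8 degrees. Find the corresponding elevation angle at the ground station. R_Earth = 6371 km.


r = R_E + alt = 38012.4180 km
Law of sines in the satellite / Earth-center / ground-point triangle:
  sin(nadir)/R_E = sin(90 + el)/r  =>  cos(el) = (r/R_E)*sin(nadir)
cos(el) = (38012.4180 / 6371.0000) * sin(1.8 deg) = 0.1874115
el = arccos(0.1874115) = 79.1982 deg
(Earth-central angle = 90 - nadir - el = 9.0018 deg)

79.1982 degrees


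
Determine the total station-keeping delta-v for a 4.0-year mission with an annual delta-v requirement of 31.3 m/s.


dV = rate * years = 31.3 * 4.0
dV = 125.2000 m/s

125.2000 m/s


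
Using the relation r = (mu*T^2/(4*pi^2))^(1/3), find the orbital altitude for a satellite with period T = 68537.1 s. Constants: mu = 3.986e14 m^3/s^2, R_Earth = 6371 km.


T = 68537.1 s
r = (mu*T^2/(4*pi^2))^(1/3) = (3.986e14 * 68537.1^2 / (4*pi^2))^(1/3)
r = 3.6197313e+07 m = 36197.3132 km
alt = r - R_E = 36197.3132 - 6371 = 29826.3132 km

29826.3132 km


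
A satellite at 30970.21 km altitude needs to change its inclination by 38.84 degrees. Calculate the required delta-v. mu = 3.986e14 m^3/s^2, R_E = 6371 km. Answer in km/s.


r = 37341.2100 km = 3.734121e+07 m
V = sqrt(mu/r) = 3267.1905 m/s
di = 38.84 deg = 0.6778859 rad
dV = 2*V*sin(di/2) = 2*3267.1905*sin(0.3389429)
dV = 2172.6187 m/s = 2.1726 km/s

2.1726 km/s


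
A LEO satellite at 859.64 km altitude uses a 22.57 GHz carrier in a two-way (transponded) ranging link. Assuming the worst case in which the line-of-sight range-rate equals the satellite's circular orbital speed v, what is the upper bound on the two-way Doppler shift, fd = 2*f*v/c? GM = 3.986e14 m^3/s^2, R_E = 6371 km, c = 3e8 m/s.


r = 7.23064e+06 m
v = sqrt(mu/r) = 7424.7234 m/s (worst-case radial velocity)
f = 22.57 GHz = 2.257e+10 Hz
fd = 2*f*v/c = 2*2.257e+10*7424.7234/3.0e+08
fd = 1.1171734e+06 Hz

1.1172e+06 Hz


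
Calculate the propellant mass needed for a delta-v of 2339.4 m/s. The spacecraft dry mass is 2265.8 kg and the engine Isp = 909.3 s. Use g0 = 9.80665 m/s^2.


ve = Isp * g0 = 909.3 * 9.80665 = 8917.186845 m/s
mass ratio = exp(dv/ve) = exp(2339.4/8917.186845) = 1.29997796
m_prop = m_dry * (mr - 1) = 2265.8 * (1.29997796 - 1)
m_prop = 679.6901 kg

679.6901 kg


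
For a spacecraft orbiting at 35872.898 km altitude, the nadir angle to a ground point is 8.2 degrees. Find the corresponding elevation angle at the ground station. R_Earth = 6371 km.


r = R_E + alt = 42243.8980 km
Law of sines in the satellite / Earth-center / ground-point triangle:
  sin(nadir)/R_E = sin(90 + el)/r  =>  cos(el) = (r/R_E)*sin(nadir)
cos(el) = (42243.8980 / 6371.0000) * sin(8.2 deg) = 0.9457231
el = arccos(0.9457231) = 18.9640 deg
(Earth-central angle = 90 - nadir - el = 62.8360 deg)

18.9640 degrees


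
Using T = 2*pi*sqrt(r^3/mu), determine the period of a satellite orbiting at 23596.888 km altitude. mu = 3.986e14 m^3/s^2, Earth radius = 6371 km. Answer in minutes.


r = 29967.8880 km = 2.9967888e+07 m
T = 2*pi*sqrt(r^3/mu) = 2*pi*sqrt(2.691339e+22 / 3.986e14)
T = 51629.2037 s = 860.4867 min

860.4867 minutes


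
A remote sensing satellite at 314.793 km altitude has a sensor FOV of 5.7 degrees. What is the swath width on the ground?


FOV = 5.7 deg = 0.09948377 rad
swath = 2 * alt * tan(FOV/2) = 2 * 314.793 * tan(0.04974188)
swath = 2 * 314.793 * 0.04978295
swath = 31.3426 km

31.3426 km


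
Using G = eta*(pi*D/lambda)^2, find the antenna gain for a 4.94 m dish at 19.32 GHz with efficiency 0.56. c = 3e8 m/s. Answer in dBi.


lambda = c/f = 3e8 / 1.932e+10 = 0.01552795 m
G = eta*(pi*D/lambda)^2 = 0.56*(pi*4.94/0.01552795)^2
G = 559388.3340 (linear)
G = 10*log10(559388.3340) = 57.4771 dBi

57.4771 dBi


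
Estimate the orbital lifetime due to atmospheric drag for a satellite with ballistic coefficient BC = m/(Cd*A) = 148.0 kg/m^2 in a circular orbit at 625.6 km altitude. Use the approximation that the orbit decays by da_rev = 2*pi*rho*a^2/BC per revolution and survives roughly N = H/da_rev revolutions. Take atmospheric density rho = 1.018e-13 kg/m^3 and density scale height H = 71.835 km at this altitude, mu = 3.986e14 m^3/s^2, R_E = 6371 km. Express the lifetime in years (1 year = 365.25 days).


a = R_E + alt = 6996.6000 km = 6.9966e+06 m
da_rev = 2*pi*rho*a^2/BC = 2*pi*1.018e-13*(6.9966e+06)^2/148.0 = 0.211563149 m per revolution
N = H/da_rev = 71835.0000 m / 0.211563149 m = 339544.0102 revolutions
P = 2*pi*sqrt(a^3/mu) = 5824.2739 s
lifetime = N*P = 339544.0102 * 5824.2739 = 1.9775973e+09 s = 22888.8578 days
years = 22888.8578 / 365.25 = 62.6663 years

62.6663 years


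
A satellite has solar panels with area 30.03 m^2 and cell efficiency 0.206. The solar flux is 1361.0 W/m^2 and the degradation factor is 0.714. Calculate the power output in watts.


P = area * eta * S * degradation
P = 30.03 * 0.206 * 1361.0 * 0.714
P = 6011.4452 W

6011.4452 W


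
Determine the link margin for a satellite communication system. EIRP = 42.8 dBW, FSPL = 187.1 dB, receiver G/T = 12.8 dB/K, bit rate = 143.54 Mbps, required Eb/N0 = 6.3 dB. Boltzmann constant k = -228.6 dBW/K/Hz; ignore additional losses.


C/N0 = EIRP - FSPL + G/T - k = 42.8 - 187.1 + 12.8 - (-228.6)
C/N0 = 97.1000 dB-Hz
R_b = 143.54 Mbps = 1.4354e+08 bps -> 10*log10(R_b) = 81.5697 dB-Hz
Eb/N0 = C/N0 - 10*log10(R_b) = 97.1000 - 81.5697 = 15.5303 dB
Margin = Eb/N0 - Eb/N0_req = 15.5303 - 6.3 = 9.2303 dB (link closes)

9.2303 dB


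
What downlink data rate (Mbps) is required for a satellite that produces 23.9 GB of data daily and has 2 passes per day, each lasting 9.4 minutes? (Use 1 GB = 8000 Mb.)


total contact time = 2 * 9.4 * 60 = 1128.0000 s
data = 23.9 GB = 191200.0000 Mb
rate = 191200.0000 / 1128.0000 = 169.5035 Mbps

169.5035 Mbps


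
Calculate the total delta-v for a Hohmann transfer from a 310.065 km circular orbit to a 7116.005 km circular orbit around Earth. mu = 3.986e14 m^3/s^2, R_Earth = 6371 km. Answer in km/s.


r1 = 6681.0650 km = 6.681065e+06 m
r2 = 13487.0050 km = 1.3487005e+07 m
dv1 = sqrt(mu/r1)*(sqrt(2*r2/(r1+r2)) - 1) = 1208.7120 m/s
dv2 = sqrt(mu/r2)*(1 - sqrt(2*r1/(r1+r2))) = 1011.3600 m/s
total dv = |dv1| + |dv2| = 1208.7120 + 1011.3600 = 2220.0720 m/s = 2.2201 km/s

2.2201 km/s


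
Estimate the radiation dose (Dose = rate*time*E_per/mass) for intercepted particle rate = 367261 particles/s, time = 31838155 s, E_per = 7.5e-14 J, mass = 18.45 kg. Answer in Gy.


Total energy deposited = rate * time * E_per
  = 367261 * 31838155 * 7.5e-14 = 0.8769684 J
Dose = E_total / mass = 0.8769684 / 18.45
Dose = 0.04753217 Gy

0.0475 Gy


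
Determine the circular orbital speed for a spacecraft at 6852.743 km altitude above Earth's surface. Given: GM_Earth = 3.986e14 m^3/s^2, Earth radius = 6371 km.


r = R_E + alt = 6371.0 + 6852.743 = 13223.7430 km = 1.3223743e+07 m
v = sqrt(mu/r) = sqrt(3.986e14 / 1.3223743e+07) = 5490.2415 m/s = 5.4902 km/s

5.4902 km/s


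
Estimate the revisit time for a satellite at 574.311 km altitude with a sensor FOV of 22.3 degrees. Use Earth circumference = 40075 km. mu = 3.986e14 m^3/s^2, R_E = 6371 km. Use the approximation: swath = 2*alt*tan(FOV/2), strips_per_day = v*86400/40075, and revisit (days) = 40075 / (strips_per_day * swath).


swath = 2*574.311*tan(0.1946042) = 226.3918 km
v = sqrt(mu/r) = 7575.7005 m/s = 7.5757 km/s
strips/day = v*86400/40075 = 7.5757*86400/40075 = 16.3329
coverage/day = strips * swath = 16.3329 * 226.3918 = 3697.6321 km
revisit = 40075 / 3697.6321 = 10.8380 days

10.8380 days


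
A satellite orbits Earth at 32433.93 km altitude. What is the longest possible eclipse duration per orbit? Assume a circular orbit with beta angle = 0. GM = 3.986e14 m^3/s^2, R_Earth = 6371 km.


r = 38804.9300 km
T = 1267.9155 min
Eclipse fraction = arcsin(R_E/r)/pi = arcsin(6371.0000/38804.9300)/pi
= arcsin(0.1641802)/pi = 0.05249785
Eclipse duration = 0.05249785 * 1267.9155 = 66.5628 min

66.5628 minutes


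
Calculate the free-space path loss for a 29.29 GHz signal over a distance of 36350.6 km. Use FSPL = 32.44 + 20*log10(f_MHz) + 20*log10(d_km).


f = 29.29 GHz = 29290.0000 MHz
d = 36350.6 km
FSPL = 32.44 + 20*log10(29290.0000) + 20*log10(36350.6)
FSPL = 32.44 + 89.3344 + 91.2102
FSPL = 212.9846 dB

212.9846 dB


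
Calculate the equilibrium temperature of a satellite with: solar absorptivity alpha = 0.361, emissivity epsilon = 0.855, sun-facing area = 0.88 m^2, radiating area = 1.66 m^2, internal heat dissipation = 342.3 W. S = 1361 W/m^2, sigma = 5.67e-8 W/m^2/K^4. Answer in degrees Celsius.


Numerator = alpha*S*A_sun + Q_int = 0.361*1361*0.88 + 342.3 = 774.6625 W
Denominator = eps*sigma*A_rad = 0.855*5.67e-8*1.66 = 8.047431e-08 W/K^4
T^4 = 9.6262084e+09 K^4
T = 313.2303 K = 40.0803 C

40.0803 degrees Celsius


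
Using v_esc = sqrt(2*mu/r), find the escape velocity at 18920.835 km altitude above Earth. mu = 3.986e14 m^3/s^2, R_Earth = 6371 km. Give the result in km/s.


r = 6371.0 + 18920.835 = 25291.8350 km = 2.5291835e+07 m
v_esc = sqrt(2*mu/r) = sqrt(2*3.986e14 / 2.5291835e+07)
v_esc = 5614.2723 m/s = 5.6143 km/s

5.6143 km/s


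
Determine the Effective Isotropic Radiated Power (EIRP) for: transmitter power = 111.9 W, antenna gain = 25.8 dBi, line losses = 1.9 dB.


Pt = 111.9 W = 20.4883 dBW
EIRP = Pt_dBW + Gt - losses = 20.4883 + 25.8 - 1.9 = 44.3883 dBW

44.3883 dBW


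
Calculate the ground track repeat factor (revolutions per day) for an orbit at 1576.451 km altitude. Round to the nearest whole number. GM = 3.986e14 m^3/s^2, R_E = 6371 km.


r = 7.947451e+06 m
T = 2*pi*sqrt(r^3/mu) = 7051.0373 s = 117.5173 min
revs/day = 1440 / 117.5173 = 12.2535
Rounded: 12 revolutions per day

12 revolutions per day


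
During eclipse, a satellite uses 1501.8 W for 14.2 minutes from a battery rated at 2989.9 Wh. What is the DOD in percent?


E_used = P * t / 60 = 1501.8 * 14.2 / 60 = 355.4260 Wh
DOD = E_used / E_total * 100 = 355.4260 / 2989.9 * 100
DOD = 11.8876 %

11.8876 %


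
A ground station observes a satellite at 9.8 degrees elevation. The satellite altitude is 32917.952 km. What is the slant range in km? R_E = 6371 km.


h = 32917.952 km, el = 9.8 deg
d = -R_E*sin(el) + sqrt((R_E*sin(el))^2 + 2*R_E*h + h^2)
d = -6371.0000*sin(0.1710423) + sqrt((6371.0000*0.1702095)^2 + 2*6371.0000*32917.952 + 32917.952^2)
d = 37699.7163 km

37699.7163 km


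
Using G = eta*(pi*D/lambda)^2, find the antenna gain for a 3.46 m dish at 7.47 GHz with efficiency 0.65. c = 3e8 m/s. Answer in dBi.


lambda = c/f = 3e8 / 7.47e+09 = 0.04016064 m
G = eta*(pi*D/lambda)^2 = 0.65*(pi*3.46/0.04016064)^2
G = 47617.2153 (linear)
G = 10*log10(47617.2153) = 46.7776 dBi

46.7776 dBi
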